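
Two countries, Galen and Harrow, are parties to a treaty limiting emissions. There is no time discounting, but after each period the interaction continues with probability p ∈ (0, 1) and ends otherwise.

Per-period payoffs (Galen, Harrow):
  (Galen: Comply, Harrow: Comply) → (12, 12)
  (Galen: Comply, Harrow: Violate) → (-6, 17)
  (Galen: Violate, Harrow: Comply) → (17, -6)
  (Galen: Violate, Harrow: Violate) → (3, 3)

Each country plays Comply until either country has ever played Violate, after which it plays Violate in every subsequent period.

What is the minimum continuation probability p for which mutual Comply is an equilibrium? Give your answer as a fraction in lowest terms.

5/14

With no time discounting, the continuation probability p plays the role of the discount factor.
Grim-trigger IC: 12/(1−p) ≥ 17 + 3p/(1−p) ⇒ p ≥ (17−12)/(17−3) = 5/14.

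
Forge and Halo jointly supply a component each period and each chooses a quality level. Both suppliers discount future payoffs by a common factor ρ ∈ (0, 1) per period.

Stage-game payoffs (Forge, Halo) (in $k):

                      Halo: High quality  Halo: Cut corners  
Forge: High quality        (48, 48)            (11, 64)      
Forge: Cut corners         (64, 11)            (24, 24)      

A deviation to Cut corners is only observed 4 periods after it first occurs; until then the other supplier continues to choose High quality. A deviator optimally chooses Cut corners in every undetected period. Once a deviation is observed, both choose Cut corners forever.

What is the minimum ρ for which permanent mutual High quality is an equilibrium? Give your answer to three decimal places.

0.795

Deviating for the 4 undetected periods gains 64−48 = 16 per period over cooperation, then loses 48−24 = 24 per period forever once punishment starts.
Gain: 16(1 + ρ + … + ρ^3); loss: 24·ρ^4/(1−ρ).
No profitable deviation ⇔ 16(1−ρ^4) ≤ 24·ρ^4, i.e. ρ^4 ≥ 16/(16+24) = 2/5.
Hence ρ ≥ (2/5)^(1/4) ≈ 0.795.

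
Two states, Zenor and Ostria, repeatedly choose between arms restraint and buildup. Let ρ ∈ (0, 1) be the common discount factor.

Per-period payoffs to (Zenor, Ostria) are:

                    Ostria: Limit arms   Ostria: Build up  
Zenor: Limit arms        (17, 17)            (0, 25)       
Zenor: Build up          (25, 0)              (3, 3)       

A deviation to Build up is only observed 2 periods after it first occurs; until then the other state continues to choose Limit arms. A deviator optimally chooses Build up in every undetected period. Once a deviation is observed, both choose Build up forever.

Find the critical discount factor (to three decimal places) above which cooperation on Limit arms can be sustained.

A deviator earns 25 for 2 periods, then 3 forever; cooperating earns 17 forever. Multiplying the IC by (1−ρ):
17 ≥ 25(1−ρ^2) + 3ρ^2, so 22·ρ^2 ≥ 8 and ρ^2 ≥ 4/11.
ρ ≥ (4/11)^(1/2) ≈ 0.603.

0.603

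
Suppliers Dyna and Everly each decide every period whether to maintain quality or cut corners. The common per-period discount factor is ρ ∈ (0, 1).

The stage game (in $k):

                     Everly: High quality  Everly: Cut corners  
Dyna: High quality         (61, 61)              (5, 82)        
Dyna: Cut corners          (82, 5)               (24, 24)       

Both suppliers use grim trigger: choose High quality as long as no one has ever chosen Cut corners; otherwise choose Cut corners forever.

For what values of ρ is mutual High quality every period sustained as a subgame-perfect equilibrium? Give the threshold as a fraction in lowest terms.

21/58

Under grim trigger the critical discount factor is (T−C)/(T−P) with T = 82, C = 61, P = 24.
ρ* = (82−61)/(82−24) = 21/58.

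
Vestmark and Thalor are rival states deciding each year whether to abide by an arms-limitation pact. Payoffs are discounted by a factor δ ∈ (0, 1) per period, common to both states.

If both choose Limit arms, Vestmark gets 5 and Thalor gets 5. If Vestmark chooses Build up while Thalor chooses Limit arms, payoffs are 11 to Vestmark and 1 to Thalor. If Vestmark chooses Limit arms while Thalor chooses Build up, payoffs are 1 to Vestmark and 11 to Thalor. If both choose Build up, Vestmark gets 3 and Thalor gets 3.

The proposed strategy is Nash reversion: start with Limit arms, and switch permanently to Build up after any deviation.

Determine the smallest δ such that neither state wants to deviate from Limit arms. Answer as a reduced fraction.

3/4

Cooperation forever yields 5 each period: 5/(1−δ).
Deviating yields 11 once, then 3 forever: 11 + 3δ/(1−δ).
No profitable deviation requires 5/(1−δ) ≥ 11 + 3δ/(1−δ).
Multiplying by (1−δ): 5 ≥ 11(1−δ) + 3δ = 11 − 8δ.
So 8δ ≥ 6, i.e. δ ≥ 6/8 = 3/4.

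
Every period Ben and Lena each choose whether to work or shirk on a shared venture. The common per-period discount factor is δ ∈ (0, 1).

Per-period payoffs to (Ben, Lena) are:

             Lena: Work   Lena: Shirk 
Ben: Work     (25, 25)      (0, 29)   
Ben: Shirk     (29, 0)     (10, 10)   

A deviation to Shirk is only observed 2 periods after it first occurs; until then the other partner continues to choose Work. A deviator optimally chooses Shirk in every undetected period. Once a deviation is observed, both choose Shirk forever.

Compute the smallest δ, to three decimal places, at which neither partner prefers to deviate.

0.459

A deviator earns 29 for 2 periods, then 10 forever; cooperating earns 25 forever. Multiplying the IC by (1−δ):
25 ≥ 29(1−δ^2) + 10δ^2, so 19·δ^2 ≥ 4 and δ^2 ≥ 4/19.
δ ≥ (4/19)^(1/2) ≈ 0.459.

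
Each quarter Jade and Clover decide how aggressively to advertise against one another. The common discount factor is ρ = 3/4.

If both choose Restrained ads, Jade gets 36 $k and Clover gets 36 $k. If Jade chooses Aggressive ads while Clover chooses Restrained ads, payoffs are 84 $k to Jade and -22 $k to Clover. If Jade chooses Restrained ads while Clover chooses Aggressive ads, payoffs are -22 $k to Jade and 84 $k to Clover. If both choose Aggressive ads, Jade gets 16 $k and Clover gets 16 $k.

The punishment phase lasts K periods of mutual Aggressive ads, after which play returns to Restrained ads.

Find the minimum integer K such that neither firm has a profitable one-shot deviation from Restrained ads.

IC: ρ(1−ρ^K)/(1−ρ) ≥ (84−36)/(36−16) = 12/5.
With ρ = 3/4: need 1 − ρ^K ≥ 12/5·(1−3/4)/(3/4), i.e. ρ^K ≤ 0.2000.
Since (3/4)^5 = 0.2373 and (3/4)^6 = 0.1780, the smallest such K is 6.

6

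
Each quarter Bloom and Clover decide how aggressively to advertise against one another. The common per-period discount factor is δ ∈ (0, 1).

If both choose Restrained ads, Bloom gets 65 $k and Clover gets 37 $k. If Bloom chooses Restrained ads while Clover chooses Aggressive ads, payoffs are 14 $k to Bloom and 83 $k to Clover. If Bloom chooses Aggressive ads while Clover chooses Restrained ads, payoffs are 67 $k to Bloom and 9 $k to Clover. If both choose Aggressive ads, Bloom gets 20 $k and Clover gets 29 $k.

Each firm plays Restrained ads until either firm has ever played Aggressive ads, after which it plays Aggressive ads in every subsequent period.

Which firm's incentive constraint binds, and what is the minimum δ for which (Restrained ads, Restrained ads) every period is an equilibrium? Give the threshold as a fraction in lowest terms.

Bloom: cooperation gives 65 each period; deviation gives 67 once then 20 forever.
  65/(1−δ) ≥ 67 + 20δ/(1−δ) ⇒ δ ≥ 2/47.
Clover: cooperation gives 37 each period; deviation gives 83 once then 29 forever.
  δ ≥ 46/54 = 23/27.
Both must hold, so the binding constraint is Clover's: δ ≥ 23/27.

Clover; δ ≥ 23/27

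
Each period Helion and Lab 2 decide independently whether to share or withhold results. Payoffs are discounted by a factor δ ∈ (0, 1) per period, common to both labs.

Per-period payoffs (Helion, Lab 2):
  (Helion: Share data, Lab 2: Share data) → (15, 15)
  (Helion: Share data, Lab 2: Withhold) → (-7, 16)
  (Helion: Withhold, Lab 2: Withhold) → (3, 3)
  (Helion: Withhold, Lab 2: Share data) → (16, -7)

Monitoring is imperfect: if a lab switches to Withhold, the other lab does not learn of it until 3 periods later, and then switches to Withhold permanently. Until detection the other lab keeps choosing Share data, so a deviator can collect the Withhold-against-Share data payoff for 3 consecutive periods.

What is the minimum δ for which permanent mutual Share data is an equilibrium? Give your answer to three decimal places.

0.425

Deviating for the 3 undetected periods gains 16−15 = 1 per period over cooperation, then loses 15−3 = 12 per period forever once punishment starts.
Gain: 1(1 + δ + … + δ^2); loss: 12·δ^3/(1−δ).
No profitable deviation ⇔ 1(1−δ^3) ≤ 12·δ^3, i.e. δ^3 ≥ 1/(1+12) = 1/13.
Hence δ ≥ (1/13)^(1/3) ≈ 0.425.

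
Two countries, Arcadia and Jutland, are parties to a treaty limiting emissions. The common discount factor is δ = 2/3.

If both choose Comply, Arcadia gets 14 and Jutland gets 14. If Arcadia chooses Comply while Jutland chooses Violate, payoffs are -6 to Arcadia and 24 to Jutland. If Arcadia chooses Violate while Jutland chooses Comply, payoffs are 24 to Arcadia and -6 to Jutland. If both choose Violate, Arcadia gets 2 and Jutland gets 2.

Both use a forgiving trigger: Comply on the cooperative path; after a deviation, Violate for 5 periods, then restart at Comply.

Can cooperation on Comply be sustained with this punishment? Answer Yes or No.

IC: δ+…+δ^5 ≥ (24−14)/(14−2) = 5/6.
At δ = 2/3: partial sum = 1.7366 ≥ 0.8333. Cooperation sustainable.

Yes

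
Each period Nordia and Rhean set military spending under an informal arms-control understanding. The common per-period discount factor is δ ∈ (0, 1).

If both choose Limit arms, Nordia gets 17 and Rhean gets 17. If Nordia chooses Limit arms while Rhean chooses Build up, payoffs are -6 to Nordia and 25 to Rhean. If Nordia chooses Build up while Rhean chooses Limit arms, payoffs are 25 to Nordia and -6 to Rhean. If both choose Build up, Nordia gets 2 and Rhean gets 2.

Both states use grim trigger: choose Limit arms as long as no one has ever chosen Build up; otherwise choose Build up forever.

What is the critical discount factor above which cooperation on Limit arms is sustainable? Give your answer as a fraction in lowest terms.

8/23

Cooperation forever yields 17 each period: 17/(1−δ).
Deviating yields 25 once, then 2 forever: 25 + 2δ/(1−δ).
No profitable deviation requires 17/(1−δ) ≥ 25 + 2δ/(1−δ).
Multiplying by (1−δ): 17 ≥ 25(1−δ) + 2δ = 25 − 23δ.
So 23δ ≥ 8, i.e. δ ≥ 8/23.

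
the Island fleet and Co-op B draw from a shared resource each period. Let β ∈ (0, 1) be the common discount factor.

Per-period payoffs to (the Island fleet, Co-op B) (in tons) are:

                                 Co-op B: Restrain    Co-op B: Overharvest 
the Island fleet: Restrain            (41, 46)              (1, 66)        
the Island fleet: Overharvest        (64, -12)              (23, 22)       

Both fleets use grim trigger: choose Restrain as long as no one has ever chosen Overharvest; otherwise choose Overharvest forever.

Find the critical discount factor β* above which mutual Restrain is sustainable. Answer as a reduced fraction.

23/41

For the Island fleet: deviation gain 64−41 = 23, per-period punishment loss 41−23 = 18. IC gives β ≥ 23/41.
For Co-op B: gain 20, loss 24 per period, so β ≥ 20/44 = 5/11.
The tighter constraint is the Island fleet's, so cooperation needs β ≥ 23/41.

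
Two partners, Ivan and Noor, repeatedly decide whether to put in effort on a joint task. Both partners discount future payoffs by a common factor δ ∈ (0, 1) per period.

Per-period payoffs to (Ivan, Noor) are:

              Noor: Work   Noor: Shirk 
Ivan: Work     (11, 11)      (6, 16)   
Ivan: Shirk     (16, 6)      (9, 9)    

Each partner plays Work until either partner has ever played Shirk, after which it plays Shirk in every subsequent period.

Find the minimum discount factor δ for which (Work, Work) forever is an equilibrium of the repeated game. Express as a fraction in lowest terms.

Cooperation forever yields 11 each period: 11/(1−δ).
Deviating yields 16 once, then 9 forever: 16 + 9δ/(1−δ).
No profitable deviation requires 11/(1−δ) ≥ 16 + 9δ/(1−δ).
Multiplying by (1−δ): 11 ≥ 16(1−δ) + 9δ = 16 − 7δ.
So 7δ ≥ 5, i.e. δ ≥ 5/7.

5/7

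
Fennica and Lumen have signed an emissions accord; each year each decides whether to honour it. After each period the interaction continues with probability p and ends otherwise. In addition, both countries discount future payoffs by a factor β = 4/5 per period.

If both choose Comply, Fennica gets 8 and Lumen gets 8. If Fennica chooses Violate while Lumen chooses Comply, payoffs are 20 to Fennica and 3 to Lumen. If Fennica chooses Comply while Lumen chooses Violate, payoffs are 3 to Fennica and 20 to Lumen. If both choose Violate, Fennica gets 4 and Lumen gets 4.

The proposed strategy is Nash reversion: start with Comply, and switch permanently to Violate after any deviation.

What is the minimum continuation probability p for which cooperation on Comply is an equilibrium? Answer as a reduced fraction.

15/16

Expected continuation weight on next period's payoff is β·p = 4/5·p, which plays the role of the discount factor.
Cooperation requires 4/5·p ≥ (20−8)/(20−4) = 3/4, hence p ≥ 15/16.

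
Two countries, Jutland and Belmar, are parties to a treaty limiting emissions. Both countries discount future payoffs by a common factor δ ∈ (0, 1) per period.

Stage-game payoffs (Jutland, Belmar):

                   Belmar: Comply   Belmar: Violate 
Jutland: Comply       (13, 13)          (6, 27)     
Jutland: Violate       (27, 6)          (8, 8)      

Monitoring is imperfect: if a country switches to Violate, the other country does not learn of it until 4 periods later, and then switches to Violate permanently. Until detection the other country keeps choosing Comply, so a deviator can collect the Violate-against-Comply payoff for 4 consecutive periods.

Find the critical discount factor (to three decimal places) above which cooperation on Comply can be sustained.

0.926

The best deviation is to choose Violate for all 4 undetected periods, earning 27 each, then 8 forever once detected.
Deviation value: 27(1−δ^4)/(1−δ) + 8δ^4/(1−δ); cooperation value: 13/(1−δ).
IC: 13 ≥ 27(1−δ^4) + 8δ^4 = 27 − 19δ^4.
So δ^4 ≥ 14/19, giving δ ≥ (14/19)^(1/4) ≈ 0.926.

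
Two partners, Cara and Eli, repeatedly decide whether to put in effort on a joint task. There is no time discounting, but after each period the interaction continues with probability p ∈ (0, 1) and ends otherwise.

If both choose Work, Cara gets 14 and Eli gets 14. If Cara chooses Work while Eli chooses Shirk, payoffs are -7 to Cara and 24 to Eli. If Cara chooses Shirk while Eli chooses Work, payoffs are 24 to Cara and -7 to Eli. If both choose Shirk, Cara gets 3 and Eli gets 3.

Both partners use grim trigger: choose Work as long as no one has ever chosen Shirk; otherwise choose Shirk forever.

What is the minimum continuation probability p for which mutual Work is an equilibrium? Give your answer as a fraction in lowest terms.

10/21

With no time discounting, the continuation probability p plays the role of the discount factor.
Grim-trigger IC: 14/(1−p) ≥ 24 + 3p/(1−p) ⇒ p ≥ (24−14)/(24−3) = 10/21.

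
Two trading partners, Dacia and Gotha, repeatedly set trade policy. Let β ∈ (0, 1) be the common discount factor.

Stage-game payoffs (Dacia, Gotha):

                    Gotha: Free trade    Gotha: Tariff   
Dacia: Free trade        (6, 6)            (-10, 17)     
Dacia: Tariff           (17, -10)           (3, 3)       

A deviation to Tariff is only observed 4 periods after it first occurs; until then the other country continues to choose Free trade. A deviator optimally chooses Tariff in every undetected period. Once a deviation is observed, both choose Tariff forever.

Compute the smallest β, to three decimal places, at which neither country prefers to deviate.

Deviating for the 4 undetected periods gains 17−6 = 11 per period over cooperation, then loses 6−3 = 3 per period forever once punishment starts.
Gain: 11(1 + β + … + β^3); loss: 3·β^4/(1−β).
No profitable deviation ⇔ 11(1−β^4) ≤ 3·β^4, i.e. β^4 ≥ 11/(11+3) = 11/14.
Hence β ≥ (11/14)^(1/4) ≈ 0.941.

0.941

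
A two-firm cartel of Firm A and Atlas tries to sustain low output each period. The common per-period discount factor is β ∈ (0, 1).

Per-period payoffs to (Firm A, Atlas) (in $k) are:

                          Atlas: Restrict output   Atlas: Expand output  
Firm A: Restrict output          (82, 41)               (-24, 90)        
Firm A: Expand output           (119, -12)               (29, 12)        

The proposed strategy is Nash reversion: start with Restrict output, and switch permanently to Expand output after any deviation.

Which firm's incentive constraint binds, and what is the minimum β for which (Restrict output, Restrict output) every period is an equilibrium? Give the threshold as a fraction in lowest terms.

Atlas; β ≥ 49/78

Firm A's threshold: (119−82)/(119−29) = 37/90.
Atlas's threshold: (90−41)/(90−12) = 49/78.
37/90 < 49/78, so Atlas binds and β* = 49/78.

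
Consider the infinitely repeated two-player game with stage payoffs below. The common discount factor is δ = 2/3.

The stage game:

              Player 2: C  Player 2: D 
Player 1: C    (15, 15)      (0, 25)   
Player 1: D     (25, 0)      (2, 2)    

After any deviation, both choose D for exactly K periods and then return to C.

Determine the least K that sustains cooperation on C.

2

Need Σ_{k=1}^{K} δ^k ≥ (25−15)/(15−2) = 0.7692 at δ = 2/3.
At K = 1 the sum is 0.6667 < 0.7692; at K = 2 it is 1.1111 ≥ 0.7692.
So the minimum punishment length is K = 2.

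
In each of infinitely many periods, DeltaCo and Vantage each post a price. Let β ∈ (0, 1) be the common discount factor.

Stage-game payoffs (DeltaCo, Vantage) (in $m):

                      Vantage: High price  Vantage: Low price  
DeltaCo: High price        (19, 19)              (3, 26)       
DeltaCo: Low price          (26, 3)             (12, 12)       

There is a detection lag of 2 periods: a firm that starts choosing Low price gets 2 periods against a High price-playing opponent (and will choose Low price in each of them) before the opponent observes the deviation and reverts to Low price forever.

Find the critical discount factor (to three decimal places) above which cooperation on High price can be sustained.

0.707

The best deviation is to choose Low price for all 2 undetected periods, earning 26 each, then 12 forever once detected.
Deviation value: 26(1−β^2)/(1−β) + 12β^2/(1−β); cooperation value: 19/(1−β).
IC: 19 ≥ 26(1−β^2) + 12β^2 = 26 − 14β^2.
So β^2 ≥ 7/14 = 1/2, giving β ≥ (1/2)^(1/2) ≈ 0.707.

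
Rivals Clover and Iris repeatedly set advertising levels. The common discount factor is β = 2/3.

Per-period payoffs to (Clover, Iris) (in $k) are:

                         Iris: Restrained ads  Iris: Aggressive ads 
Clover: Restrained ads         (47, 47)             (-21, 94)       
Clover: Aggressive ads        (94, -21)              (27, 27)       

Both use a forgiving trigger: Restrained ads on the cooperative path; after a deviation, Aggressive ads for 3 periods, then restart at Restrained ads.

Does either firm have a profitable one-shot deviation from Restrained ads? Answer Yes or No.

Yes

Comparing payoff streams over the 4 periods until play realigns: cooperate → 47(1+β+…+β^3); deviate → 94 + 27(β+…+β^3).
Cooperation is sustained iff (47−27)(β+…+β^3) ≥ 94−47.
β+…+β^3 = 2/3·(1−(2/3)^3)/(1−2/3) = 1.4074, and (94−47)/(47−27) = 2.3500.
1.4074 < 2.3500, so cooperation is not sustainable.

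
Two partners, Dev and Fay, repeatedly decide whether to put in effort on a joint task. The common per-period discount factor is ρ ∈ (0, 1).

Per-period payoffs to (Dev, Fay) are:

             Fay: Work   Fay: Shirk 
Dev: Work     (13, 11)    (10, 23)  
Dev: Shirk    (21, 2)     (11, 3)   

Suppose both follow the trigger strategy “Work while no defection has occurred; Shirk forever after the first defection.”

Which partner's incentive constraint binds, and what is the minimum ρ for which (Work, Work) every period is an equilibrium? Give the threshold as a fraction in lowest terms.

For Dev: deviation gain 21−13 = 8, per-period punishment loss 13−11 = 2. IC gives ρ ≥ 8/10 = 4/5.
For Fay: gain 12, loss 8 per period, so ρ ≥ 12/20 = 3/5.
The tighter constraint is Dev's, so cooperation needs ρ ≥ 4/5.

Dev; ρ ≥ 4/5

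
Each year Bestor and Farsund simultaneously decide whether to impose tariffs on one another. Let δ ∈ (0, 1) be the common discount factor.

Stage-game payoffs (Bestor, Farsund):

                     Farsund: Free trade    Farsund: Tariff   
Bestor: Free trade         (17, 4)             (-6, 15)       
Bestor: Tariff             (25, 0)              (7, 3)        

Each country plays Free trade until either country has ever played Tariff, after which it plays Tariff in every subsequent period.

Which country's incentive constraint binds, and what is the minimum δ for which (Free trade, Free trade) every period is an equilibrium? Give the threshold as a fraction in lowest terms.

For Bestor: deviation gain 25−17 = 8, per-period punishment loss 17−7 = 10. IC gives δ ≥ 8/18 = 4/9.
For Farsund: gain 11, loss 1 per period, so δ ≥ 11/12.
The tighter constraint is Farsund's, so cooperation needs δ ≥ 11/12.

Farsund; δ ≥ 11/12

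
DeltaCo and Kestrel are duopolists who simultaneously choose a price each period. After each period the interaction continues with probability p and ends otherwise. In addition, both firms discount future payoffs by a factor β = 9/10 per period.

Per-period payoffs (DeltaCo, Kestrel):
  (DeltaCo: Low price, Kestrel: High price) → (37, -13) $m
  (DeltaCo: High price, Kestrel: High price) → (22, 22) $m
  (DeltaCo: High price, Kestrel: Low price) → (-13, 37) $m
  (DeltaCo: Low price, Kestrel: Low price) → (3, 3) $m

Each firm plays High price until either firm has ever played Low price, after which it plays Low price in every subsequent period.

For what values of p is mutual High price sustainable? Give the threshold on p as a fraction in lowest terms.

25/51

Expected continuation weight on next period's payoff is β·p = 9/10·p, which plays the role of the discount factor.
Cooperation requires 9/10·p ≥ (37−22)/(37−3) = 15/34, hence p ≥ 25/51.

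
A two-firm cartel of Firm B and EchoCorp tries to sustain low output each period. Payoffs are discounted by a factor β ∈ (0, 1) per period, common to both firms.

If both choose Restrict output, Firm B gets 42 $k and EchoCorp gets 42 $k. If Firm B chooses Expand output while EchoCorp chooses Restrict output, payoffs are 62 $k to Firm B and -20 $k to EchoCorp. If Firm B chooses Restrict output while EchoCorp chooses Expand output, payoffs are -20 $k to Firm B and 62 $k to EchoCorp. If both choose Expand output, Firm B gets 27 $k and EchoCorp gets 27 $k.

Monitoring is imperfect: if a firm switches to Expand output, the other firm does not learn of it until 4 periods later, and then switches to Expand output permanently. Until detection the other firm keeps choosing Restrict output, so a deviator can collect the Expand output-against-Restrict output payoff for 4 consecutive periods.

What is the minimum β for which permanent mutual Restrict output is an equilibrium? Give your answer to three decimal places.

0.869

Deviating for the 4 undetected periods gains 62−42 = 20 per period over cooperation, then loses 42−27 = 15 per period forever once punishment starts.
Gain: 20(1 + β + … + β^3); loss: 15·β^4/(1−β).
No profitable deviation ⇔ 20(1−β^4) ≤ 15·β^4, i.e. β^4 ≥ 20/(20+15) = 4/7.
Hence β ≥ (4/7)^(1/4) ≈ 0.869.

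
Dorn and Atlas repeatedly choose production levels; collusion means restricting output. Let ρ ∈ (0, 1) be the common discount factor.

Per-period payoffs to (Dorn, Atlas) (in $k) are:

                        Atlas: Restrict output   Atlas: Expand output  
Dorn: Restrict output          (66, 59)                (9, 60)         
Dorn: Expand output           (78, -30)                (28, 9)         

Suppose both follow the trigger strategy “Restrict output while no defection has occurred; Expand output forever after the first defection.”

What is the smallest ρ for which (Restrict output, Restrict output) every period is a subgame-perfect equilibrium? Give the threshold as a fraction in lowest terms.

For Dorn: deviation gain 78−66 = 12, per-period punishment loss 66−28 = 38. IC gives ρ ≥ 12/50 = 6/25.
For Atlas: gain 1, loss 50 per period, so ρ ≥ 1/51.
The tighter constraint is Dorn's, so cooperation needs ρ ≥ 6/25.

6/25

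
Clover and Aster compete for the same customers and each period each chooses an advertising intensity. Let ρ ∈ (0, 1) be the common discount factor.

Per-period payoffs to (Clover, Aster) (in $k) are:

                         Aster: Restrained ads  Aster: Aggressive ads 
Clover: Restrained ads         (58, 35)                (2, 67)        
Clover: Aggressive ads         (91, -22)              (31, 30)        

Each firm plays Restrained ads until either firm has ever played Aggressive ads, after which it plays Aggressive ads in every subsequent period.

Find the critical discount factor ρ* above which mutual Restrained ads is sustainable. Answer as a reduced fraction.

32/37

Clover's threshold: (91−58)/(91−31) = 11/20.
Aster's threshold: (67−35)/(67−30) = 32/37.
11/20 < 32/37, so Aster binds and ρ* = 32/37.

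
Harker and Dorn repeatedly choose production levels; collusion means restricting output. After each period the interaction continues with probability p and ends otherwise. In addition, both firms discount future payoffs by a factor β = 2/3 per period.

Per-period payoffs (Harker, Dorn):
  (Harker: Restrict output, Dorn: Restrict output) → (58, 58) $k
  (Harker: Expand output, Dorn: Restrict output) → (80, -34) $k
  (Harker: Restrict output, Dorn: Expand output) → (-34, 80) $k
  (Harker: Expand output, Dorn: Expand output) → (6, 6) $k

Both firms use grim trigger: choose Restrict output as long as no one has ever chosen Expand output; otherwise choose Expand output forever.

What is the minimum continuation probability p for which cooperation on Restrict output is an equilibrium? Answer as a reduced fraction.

Expected continuation weight on next period's payoff is β·p = 2/3·p, which plays the role of the discount factor.
Cooperation requires 2/3·p ≥ (80−58)/(80−6) = 11/37, hence p ≥ 33/74.

33/74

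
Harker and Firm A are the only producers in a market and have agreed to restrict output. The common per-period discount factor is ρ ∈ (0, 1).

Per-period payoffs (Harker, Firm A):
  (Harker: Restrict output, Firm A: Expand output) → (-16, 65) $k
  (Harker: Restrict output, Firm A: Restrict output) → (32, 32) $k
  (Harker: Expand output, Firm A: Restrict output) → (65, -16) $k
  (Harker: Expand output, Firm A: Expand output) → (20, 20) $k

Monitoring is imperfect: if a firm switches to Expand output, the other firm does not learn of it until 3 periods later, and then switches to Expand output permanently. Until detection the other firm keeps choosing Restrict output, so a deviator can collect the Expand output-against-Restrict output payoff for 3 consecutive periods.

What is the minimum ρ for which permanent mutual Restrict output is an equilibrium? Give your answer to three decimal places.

Deviating for the 3 undetected periods gains 65−32 = 33 per period over cooperation, then loses 32−20 = 12 per period forever once punishment starts.
Gain: 33(1 + ρ + … + ρ^2); loss: 12·ρ^3/(1−ρ).
No profitable deviation ⇔ 33(1−ρ^3) ≤ 12·ρ^3, i.e. ρ^3 ≥ 33/(33+12) = 11/15.
Hence ρ ≥ (11/15)^(1/3) ≈ 0.902.

0.902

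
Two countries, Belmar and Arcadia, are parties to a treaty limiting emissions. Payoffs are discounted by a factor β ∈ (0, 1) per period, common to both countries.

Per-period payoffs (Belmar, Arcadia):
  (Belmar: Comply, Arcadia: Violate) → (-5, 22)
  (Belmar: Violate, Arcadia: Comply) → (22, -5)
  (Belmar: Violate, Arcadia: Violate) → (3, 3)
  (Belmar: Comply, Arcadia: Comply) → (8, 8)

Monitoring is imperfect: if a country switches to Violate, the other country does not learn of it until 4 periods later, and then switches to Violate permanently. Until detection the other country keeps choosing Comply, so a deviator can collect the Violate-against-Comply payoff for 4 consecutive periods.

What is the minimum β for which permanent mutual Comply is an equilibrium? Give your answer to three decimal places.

0.926

A deviator earns 22 for 4 periods, then 3 forever; cooperating earns 8 forever. Multiplying the IC by (1−β):
8 ≥ 22(1−β^4) + 3β^4, so 19·β^4 ≥ 14 and β^4 ≥ 14/19.
β ≥ (14/19)^(1/4) ≈ 0.926.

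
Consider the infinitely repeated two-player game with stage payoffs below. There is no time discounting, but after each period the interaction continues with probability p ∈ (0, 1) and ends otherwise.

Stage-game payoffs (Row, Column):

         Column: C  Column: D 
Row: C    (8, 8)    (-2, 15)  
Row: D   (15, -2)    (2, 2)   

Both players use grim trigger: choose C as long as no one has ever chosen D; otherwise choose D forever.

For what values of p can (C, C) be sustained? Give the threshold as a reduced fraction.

With no time discounting, the continuation probability p plays the role of the discount factor.
Grim-trigger IC: 8/(1−p) ≥ 15 + 2p/(1−p) ⇒ p ≥ (15−8)/(15−2) = 7/13.

7/13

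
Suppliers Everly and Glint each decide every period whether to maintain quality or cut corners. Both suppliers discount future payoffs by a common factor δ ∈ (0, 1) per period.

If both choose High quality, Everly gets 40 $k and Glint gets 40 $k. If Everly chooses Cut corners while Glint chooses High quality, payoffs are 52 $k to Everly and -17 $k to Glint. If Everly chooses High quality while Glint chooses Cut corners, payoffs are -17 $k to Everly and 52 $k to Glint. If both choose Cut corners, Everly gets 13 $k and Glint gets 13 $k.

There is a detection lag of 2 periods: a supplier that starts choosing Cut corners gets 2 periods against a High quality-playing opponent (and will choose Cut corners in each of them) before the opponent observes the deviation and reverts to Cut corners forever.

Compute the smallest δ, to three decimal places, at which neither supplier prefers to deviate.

0.555

A deviator earns 52 for 2 periods, then 13 forever; cooperating earns 40 forever. Multiplying the IC by (1−δ):
40 ≥ 52(1−δ^2) + 13δ^2, so 39·δ^2 ≥ 12 and δ^2 ≥ 4/13.
δ ≥ (4/13)^(1/2) ≈ 0.555.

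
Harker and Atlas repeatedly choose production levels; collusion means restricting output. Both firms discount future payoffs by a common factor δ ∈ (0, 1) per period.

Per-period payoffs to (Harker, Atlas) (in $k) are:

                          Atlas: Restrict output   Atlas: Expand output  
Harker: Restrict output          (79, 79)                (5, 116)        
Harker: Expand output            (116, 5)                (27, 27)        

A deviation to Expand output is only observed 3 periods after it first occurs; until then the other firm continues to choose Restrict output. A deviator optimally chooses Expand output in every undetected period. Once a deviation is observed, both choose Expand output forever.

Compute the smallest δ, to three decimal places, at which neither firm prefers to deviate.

0.746

The best deviation is to choose Expand output for all 3 undetected periods, earning 116 each, then 27 forever once detected.
Deviation value: 116(1−δ^3)/(1−δ) + 27δ^3/(1−δ); cooperation value: 79/(1−δ).
IC: 79 ≥ 116(1−δ^3) + 27δ^3 = 116 − 89δ^3.
So δ^3 ≥ 37/89, giving δ ≥ (37/89)^(1/3) ≈ 0.746.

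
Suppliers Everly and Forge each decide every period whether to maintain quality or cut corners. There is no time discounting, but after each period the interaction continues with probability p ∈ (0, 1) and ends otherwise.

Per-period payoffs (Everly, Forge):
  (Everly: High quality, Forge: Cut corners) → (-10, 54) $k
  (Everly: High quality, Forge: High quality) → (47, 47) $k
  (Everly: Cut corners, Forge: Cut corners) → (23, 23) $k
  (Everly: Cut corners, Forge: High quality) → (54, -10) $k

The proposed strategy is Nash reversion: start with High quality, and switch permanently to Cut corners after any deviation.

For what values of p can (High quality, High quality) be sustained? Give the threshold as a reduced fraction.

7/31

Expected cooperation value is 47 + p·47 + p²·47 + … = 47/(1−p); deviation gives 54 + p·23/(1−p).
47 ≥ 54(1−p) + 23p ⇒ 31p ≥ 7 ⇒ p ≥ 7/31.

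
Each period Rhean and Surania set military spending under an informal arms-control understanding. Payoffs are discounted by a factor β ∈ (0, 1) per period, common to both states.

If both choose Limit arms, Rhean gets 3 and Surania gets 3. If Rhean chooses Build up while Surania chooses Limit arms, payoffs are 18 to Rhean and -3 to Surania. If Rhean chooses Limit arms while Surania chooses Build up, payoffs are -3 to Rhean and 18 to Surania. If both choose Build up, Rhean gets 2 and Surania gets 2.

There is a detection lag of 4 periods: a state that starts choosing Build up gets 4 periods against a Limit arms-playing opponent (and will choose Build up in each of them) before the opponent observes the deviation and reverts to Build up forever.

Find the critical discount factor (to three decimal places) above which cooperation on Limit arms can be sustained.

0.984

The best deviation is to choose Build up for all 4 undetected periods, earning 18 each, then 2 forever once detected.
Deviation value: 18(1−β^4)/(1−β) + 2β^4/(1−β); cooperation value: 3/(1−β).
IC: 3 ≥ 18(1−β^4) + 2β^4 = 18 − 16β^4.
So β^4 ≥ 15/16, giving β ≥ (15/16)^(1/4) ≈ 0.984.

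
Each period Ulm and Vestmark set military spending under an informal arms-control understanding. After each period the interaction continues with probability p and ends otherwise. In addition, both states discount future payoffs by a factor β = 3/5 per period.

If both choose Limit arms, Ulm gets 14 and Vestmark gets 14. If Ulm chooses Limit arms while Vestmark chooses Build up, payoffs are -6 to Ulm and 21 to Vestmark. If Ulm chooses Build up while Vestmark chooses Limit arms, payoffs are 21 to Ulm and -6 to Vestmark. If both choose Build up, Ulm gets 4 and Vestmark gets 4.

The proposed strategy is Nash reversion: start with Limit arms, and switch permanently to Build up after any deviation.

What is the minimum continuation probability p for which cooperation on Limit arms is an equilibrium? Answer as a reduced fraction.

35/51

Expected continuation weight on next period's payoff is β·p = 3/5·p, which plays the role of the discount factor.
Cooperation requires 3/5·p ≥ (21−14)/(21−4) = 7/17, hence p ≥ 35/51.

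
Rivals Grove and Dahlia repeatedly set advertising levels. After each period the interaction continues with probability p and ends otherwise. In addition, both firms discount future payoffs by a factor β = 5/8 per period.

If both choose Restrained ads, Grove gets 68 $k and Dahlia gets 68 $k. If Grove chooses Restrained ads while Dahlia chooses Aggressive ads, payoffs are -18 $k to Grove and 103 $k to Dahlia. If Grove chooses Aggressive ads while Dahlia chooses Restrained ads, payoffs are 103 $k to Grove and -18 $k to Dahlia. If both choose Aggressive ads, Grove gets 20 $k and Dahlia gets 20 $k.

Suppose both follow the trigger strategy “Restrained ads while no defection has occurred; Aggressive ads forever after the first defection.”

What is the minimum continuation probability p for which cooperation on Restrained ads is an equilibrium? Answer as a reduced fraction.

Expected continuation weight on next period's payoff is β·p = 5/8·p, which plays the role of the discount factor.
Cooperation requires 5/8·p ≥ (103−68)/(103−20) = 35/83, hence p ≥ 56/83.

56/83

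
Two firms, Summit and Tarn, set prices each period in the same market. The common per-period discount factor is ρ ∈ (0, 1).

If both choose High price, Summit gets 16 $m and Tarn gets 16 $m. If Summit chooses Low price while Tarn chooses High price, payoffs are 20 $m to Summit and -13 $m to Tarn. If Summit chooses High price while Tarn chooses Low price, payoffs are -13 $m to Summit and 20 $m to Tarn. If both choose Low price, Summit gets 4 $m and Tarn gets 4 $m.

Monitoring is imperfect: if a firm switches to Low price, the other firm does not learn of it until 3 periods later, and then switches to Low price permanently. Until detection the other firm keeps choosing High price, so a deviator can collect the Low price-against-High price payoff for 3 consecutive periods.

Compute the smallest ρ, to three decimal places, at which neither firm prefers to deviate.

0.630

The best deviation is to choose Low price for all 3 undetected periods, earning 20 each, then 4 forever once detected.
Deviation value: 20(1−ρ^3)/(1−ρ) + 4ρ^3/(1−ρ); cooperation value: 16/(1−ρ).
IC: 16 ≥ 20(1−ρ^3) + 4ρ^3 = 20 − 16ρ^3.
So ρ^3 ≥ 4/16 = 1/4, giving ρ ≥ (1/4)^(1/3) ≈ 0.630.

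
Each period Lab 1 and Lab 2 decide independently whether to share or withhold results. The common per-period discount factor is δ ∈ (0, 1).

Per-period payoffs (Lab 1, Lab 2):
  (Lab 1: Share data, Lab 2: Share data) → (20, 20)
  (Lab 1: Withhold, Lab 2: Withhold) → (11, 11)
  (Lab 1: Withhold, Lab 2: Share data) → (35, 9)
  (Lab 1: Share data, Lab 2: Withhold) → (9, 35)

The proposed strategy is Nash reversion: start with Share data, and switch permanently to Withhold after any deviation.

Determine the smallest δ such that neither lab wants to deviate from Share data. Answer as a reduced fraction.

5/8

Under grim trigger the critical discount factor is (T−C)/(T−P) with T = 35, C = 20, P = 11.
δ* = (35−20)/(35−11) = 15/24 = 5/8.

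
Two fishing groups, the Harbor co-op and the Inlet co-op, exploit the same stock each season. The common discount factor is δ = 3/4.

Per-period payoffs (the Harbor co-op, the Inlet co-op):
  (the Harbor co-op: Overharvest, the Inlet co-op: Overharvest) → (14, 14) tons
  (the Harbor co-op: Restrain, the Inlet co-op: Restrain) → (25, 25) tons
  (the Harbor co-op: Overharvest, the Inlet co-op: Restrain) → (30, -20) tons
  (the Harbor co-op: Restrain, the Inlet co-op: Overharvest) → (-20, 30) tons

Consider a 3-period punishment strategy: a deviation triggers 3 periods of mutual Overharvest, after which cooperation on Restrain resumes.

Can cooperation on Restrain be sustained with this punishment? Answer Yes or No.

Yes

Comparing payoff streams over the 4 periods until play realigns: cooperate → 25(1+δ+…+δ^3); deviate → 30 + 14(δ+…+δ^3).
Cooperation is sustained iff (25−14)(δ+…+δ^3) ≥ 30−25.
δ+…+δ^3 = 3/4·(1−(3/4)^3)/(1−3/4) = 1.7344, and (30−25)/(25−14) = 0.4545.
1.7344 ≥ 0.4545, so cooperation is sustainable.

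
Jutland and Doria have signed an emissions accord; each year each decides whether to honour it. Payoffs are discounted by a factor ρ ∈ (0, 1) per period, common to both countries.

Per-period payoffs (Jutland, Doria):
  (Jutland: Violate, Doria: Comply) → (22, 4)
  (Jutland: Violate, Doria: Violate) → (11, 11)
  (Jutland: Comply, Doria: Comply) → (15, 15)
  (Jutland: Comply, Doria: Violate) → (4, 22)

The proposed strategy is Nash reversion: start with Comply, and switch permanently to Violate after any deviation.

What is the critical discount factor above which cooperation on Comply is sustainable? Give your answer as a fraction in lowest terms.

Under grim trigger the critical discount factor is (T−C)/(T−P) with T = 22, C = 15, P = 11.
ρ* = (22−15)/(22−11) = 7/11.

7/11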